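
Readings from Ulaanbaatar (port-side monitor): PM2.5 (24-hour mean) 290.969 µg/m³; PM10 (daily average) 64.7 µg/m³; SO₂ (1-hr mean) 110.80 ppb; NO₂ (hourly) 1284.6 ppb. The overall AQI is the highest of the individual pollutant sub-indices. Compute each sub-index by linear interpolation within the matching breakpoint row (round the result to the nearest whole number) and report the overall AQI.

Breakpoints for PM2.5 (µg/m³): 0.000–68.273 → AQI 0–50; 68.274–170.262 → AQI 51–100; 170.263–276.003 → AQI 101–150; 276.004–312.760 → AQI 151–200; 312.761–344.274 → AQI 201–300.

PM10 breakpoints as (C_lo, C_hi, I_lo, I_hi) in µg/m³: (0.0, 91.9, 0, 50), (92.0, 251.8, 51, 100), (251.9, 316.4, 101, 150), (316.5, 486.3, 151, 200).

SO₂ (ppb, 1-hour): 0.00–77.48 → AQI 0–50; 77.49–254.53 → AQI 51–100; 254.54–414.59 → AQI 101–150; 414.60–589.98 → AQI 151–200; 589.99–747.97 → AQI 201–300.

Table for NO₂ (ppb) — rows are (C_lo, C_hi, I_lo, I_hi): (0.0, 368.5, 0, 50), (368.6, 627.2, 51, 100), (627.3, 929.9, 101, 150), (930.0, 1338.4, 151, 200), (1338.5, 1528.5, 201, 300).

PM2.5: 290.969 lies in 276.004–312.760, so I_lo=151, I_hi=200, C_lo=276.004, C_hi=312.760.
(200−151)/(312.760−276.004) × (290.969−276.004) + 151 = 49/36.756 × 14.965 + 151 ≈ 170.95 → 171.
PM10: 64.7 ∈ [0.0, 91.9] ↔ index [0, 50].
0 + (64.7−0.0)·(50−0)/(91.9−0.0) = 0 + 64.7·50/91.9 ≈ 35.20, so AQI = 35.
SO₂ 110.80: bracket 77.49–254.53 → index 51–100; slope 49/177.04, offset 33.31.
AQI = 51 + 49/177.04·33.31 ≈ 60.22 ⇒ 60.
NO₂: 1284.6 lies in 930.0–1338.4, so I_lo=151, I_hi=200, C_lo=930.0, C_hi=1338.4.
(200−151)/(1338.4−930.0) × (1284.6−930.0) + 151 = 49/408.4 × 354.6 + 151 ≈ 193.55 → 194.
Sub-indices: PM2.5→171, PM10→35, SO₂→60, NO₂→194. Overall AQI = max = 194; dominant pollutant is NO₂.

194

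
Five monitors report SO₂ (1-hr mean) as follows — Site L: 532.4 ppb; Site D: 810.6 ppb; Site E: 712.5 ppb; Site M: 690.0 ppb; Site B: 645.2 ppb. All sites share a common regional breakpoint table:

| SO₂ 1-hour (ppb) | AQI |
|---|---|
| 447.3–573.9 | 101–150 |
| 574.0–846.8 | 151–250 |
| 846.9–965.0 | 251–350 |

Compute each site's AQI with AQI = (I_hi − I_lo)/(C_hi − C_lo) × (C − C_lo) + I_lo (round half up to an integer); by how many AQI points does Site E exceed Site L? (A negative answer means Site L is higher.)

67

Site L 532.4: bracket 447.3–573.9 → index 101–150; slope 49/126.6, offset 85.1.
AQI = 101 + 49/126.6·85.1 ≈ 133.94 ⇒ 134.
Site D: 810.6 ∈ [574.0, 846.8] ↔ index [151, 250].
151 + (810.6−574.0)·(250−151)/(846.8−574.0) = 151 + 236.6·99/272.8 ≈ 236.86, so AQI = 237.
Site E: row 574.0–846.8 (AQI 151–250). (250−151)·(712.5−574.0)/(846.8−574.0) + 151 = 99·138.5/272.8 + 151 ≈ 201.26 → 201.
Site M: row 574.0–846.8 (AQI 151–250). (250−151)·(690.0−574.0)/(846.8−574.0) + 151 = 99·116.0/272.8 + 151 ≈ 193.10 → 193.
Site B: 645.2 ∈ [574.0, 846.8] ↔ index [151, 250].
151 + (645.2−574.0)·(250−151)/(846.8−574.0) = 151 + 71.2·99/272.8 ≈ 176.84, so AQI = 177.
AQIs: Site L=134, Site D=237, Site E=201, Site M=193, Site B=177. Site E (201) − Site L (134) = 67.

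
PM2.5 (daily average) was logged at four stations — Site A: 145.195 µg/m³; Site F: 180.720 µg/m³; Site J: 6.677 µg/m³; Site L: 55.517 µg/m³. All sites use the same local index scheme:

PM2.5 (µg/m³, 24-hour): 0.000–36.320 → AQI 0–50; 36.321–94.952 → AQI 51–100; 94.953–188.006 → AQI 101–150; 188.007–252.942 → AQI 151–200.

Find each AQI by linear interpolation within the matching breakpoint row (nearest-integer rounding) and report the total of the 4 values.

349

Site A: 145.195 ∈ [94.953, 188.006] ↔ index [101, 150].
101 + (145.195−94.953)·(150−101)/(188.006−94.953) = 101 + 50.242·49/93.053 ≈ 127.46, so AQI = 127.
Site F: 180.720 lies in 94.953–188.006, so I_lo=101, I_hi=150, C_lo=94.953, C_hi=188.006.
(150−101)/(188.006−94.953) × (180.720−94.953) + 101 = 49/93.053 × 85.767 + 101 ≈ 146.16 → 146.
Site J: 6.677 ∈ [0.000, 36.320] ↔ index [0, 50].
0 + (6.677−0.000)·(50−0)/(36.320−0.000) = 0 + 6.677·50/36.320 ≈ 9.19, so AQI = 9.
Site L: 55.517 ∈ [36.321, 94.952] ↔ index [51, 100].
51 + (55.517−36.321)·(100−51)/(94.952−36.321) = 51 + 19.196·49/58.631 ≈ 67.04, so AQI = 67.
AQIs: Site A=127, Site F=146, Site J=9, Site L=67. Sum = 127 + 146 + 9 + 67 = 349.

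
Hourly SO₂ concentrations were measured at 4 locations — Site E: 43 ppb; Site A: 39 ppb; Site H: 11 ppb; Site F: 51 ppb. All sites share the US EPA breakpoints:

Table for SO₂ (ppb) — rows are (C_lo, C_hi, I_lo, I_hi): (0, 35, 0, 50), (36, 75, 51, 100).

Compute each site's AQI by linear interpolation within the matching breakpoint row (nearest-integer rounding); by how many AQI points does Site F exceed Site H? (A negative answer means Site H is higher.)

Site E: 43 ∈ [36, 75] ↔ index [51, 100].
51 + (43−36)·(100−51)/(75−36) = 51 + 7·49/39 ≈ 59.79, so AQI = 60.
Site A 39: bracket 36–75 → index 51–100; slope 49/39, offset 3.
AQI = 51 + 49/39·3 ≈ 54.77 ⇒ 55.
Site H 11: bracket 0–35 → index 0–50; slope 50/35, offset 11.
AQI = 0 + 50/35·11 ≈ 15.71 ⇒ 16.
Site F 51: bracket 36–75 → index 51–100; slope 49/39, offset 15.
AQI = 51 + 49/39·15 ≈ 69.85 ⇒ 70.
AQIs: Site E=60, Site A=55, Site H=16, Site F=70. Site F (70) − Site H (16) = 54.

54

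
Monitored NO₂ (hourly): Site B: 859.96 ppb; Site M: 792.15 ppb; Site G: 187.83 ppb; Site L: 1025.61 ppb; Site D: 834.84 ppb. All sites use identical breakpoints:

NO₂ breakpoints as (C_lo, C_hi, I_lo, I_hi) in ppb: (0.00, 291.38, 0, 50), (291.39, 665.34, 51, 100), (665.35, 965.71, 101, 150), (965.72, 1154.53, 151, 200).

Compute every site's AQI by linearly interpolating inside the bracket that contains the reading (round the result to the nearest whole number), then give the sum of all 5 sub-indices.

583

Site B 859.96: bracket 665.35–965.71 → index 101–150; slope 49/300.36, offset 194.61.
AQI = 101 + 49/300.36·194.61 ≈ 132.75 ⇒ 133.
Site M: 792.15 ∈ [665.35, 965.71] ↔ index [101, 150].
101 + (792.15−665.35)·(150−101)/(965.71−665.35) = 101 + 126.80·49/300.36 ≈ 121.69, so AQI = 122.
Site G 187.83: bracket 0.00–291.38 → index 0–50; slope 50/291.38, offset 187.83.
AQI = 0 + 50/291.38·187.83 ≈ 32.23 ⇒ 32.
Site L 1025.61: bracket 965.72–1154.53 → index 151–200; slope 49/188.81, offset 59.89.
AQI = 151 + 49/188.81·59.89 ≈ 166.54 ⇒ 167.
Site D: row 665.35–965.71 (AQI 101–150). (150−101)·(834.84−665.35)/(965.71−665.35) + 101 = 49·169.49/300.36 + 101 ≈ 128.65 → 129.
AQIs: Site B=133, Site M=122, Site G=32, Site L=167, Site D=129. Sum = 133 + 122 + 32 + 167 + 129 = 583.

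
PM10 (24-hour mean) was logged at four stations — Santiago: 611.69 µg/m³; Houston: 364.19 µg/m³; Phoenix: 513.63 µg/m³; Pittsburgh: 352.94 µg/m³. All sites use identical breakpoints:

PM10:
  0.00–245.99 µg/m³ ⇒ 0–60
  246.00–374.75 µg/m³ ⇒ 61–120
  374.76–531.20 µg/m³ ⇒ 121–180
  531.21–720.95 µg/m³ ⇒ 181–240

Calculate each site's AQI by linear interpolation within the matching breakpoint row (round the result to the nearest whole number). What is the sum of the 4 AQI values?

604

Santiago 611.69: bracket 531.21–720.95 → index 181–240; slope 59/189.74, offset 80.48.
AQI = 181 + 59/189.74·80.48 ≈ 206.03 ⇒ 206.
Houston: 364.19 ∈ [246.00, 374.75] ↔ index [61, 120].
61 + (364.19−246.00)·(120−61)/(374.75−246.00) = 61 + 118.19·59/128.75 ≈ 115.16, so AQI = 115.
Phoenix: 513.63 ∈ [374.76, 531.20] ↔ index [121, 180].
121 + (513.63−374.76)·(180−121)/(531.20−374.76) = 121 + 138.87·59/156.44 ≈ 173.37, so AQI = 173.
Pittsburgh 352.94: bracket 246.00–374.75 → index 61–120; slope 59/128.75, offset 106.94.
AQI = 61 + 59/128.75·106.94 ≈ 110.01 ⇒ 110.
AQIs: Santiago=206, Houston=115, Phoenix=173, Pittsburgh=110. Sum = 206 + 115 + 173 + 110 = 604.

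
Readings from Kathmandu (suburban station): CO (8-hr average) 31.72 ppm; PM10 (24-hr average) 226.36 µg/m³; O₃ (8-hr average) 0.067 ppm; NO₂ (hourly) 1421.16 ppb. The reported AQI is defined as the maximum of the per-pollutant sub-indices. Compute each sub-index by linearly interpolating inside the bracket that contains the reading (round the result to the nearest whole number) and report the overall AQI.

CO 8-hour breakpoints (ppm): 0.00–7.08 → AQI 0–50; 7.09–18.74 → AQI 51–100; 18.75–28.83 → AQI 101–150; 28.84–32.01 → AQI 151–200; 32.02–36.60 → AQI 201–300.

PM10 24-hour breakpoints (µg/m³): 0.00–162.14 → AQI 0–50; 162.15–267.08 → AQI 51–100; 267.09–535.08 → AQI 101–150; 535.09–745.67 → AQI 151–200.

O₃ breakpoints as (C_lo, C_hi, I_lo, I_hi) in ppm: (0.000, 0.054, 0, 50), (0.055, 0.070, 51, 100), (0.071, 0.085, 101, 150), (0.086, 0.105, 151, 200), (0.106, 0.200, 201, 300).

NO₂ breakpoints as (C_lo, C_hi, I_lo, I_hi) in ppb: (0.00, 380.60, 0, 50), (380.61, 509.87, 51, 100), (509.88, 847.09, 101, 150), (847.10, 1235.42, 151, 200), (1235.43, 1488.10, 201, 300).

CO 31.72: bracket 28.84–32.01 → index 151–200; slope 49/3.17, offset 2.88.
AQI = 151 + 49/3.17·2.88 ≈ 195.52 ⇒ 196.
PM10: 226.36 ∈ [162.15, 267.08] ↔ index [51, 100].
51 + (226.36−162.15)·(100−51)/(267.08−162.15) = 51 + 64.21·49/104.93 ≈ 80.98, so AQI = 81.
O₃: 0.067 lies in 0.055–0.070, so I_lo=51, I_hi=100, C_lo=0.055, C_hi=0.070.
(100−51)/(0.070−0.055) × (0.067−0.055) + 51 = 49/0.015 × 0.012 + 51 ≈ 90.20 → 90.
NO₂: row 1235.43–1488.10 (AQI 201–300). (300−201)·(1421.16−1235.43)/(1488.10−1235.43) + 201 = 99·185.73/252.67 + 201 ≈ 273.77 → 274.
Sub-indices: CO→196, PM10→81, O₃→90, NO₂→274. Overall AQI = max = 274; dominant pollutant is NO₂.

274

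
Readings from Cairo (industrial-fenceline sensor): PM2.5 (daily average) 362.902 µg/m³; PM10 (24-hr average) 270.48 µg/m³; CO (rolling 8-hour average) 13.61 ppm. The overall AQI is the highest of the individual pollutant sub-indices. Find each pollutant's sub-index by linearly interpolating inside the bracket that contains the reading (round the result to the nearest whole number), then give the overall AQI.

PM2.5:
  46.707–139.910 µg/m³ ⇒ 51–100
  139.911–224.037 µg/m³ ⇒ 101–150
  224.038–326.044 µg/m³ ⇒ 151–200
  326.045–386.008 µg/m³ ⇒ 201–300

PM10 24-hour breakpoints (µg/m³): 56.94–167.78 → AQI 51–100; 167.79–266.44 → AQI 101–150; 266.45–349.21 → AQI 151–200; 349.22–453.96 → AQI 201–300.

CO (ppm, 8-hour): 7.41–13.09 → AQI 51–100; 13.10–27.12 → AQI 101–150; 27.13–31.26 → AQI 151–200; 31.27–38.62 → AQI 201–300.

PM2.5: 362.902 lies in 326.045–386.008, so I_lo=201, I_hi=300, C_lo=326.045, C_hi=386.008.
(300−201)/(386.008−326.045) × (362.902−326.045) + 201 = 99/59.963 × 36.857 + 201 ≈ 261.85 → 262.
PM10: 270.48 ∈ [266.45, 349.21] ↔ index [151, 200].
151 + (270.48−266.45)·(200−151)/(349.21−266.45) = 151 + 4.03·49/82.76 ≈ 153.39, so AQI = 153.
CO: 13.61 ∈ [13.10, 27.12] ↔ index [101, 150].
101 + (13.61−13.10)·(150−101)/(27.12−13.10) = 101 + 0.51·49/14.02 ≈ 102.78, so AQI = 103.
Sub-indices: PM2.5→262, PM10→153, CO→103. Overall AQI = max = 262; dominant pollutant is PM2.5.
AQI 262: Very Unhealthy.

262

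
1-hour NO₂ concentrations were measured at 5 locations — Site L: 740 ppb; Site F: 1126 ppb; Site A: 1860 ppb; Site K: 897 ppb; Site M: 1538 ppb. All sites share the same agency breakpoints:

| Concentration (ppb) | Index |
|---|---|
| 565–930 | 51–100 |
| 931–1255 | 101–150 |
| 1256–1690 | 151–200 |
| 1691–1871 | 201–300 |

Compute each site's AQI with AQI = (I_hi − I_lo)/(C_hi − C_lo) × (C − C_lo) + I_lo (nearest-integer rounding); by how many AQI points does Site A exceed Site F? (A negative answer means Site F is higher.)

Site L: 740 lies in 565–930, so I_lo=51, I_hi=100, C_lo=565, C_hi=930.
(100−51)/(930−565) × (740−565) + 51 = 49/365 × 175 + 51 ≈ 74.49 → 74.
Site F: 1126 ∈ [931, 1255] ↔ index [101, 150].
101 + (1126−931)·(150−101)/(1255−931) = 101 + 195·49/324 ≈ 130.49, so AQI = 130.
Site A: 1860 ∈ [1691, 1871] ↔ index [201, 300].
201 + (1860−1691)·(300−201)/(1871−1691) = 201 + 169·99/180 ≈ 293.95, so AQI = 294.
Site K: row 565–930 (AQI 51–100). (100−51)·(897−565)/(930−565) + 51 = 49·332/365 + 51 ≈ 95.57 → 96.
Site M: 1538 ∈ [1256, 1690] ↔ index [151, 200].
151 + (1538−1256)·(200−151)/(1690−1256) = 151 + 282·49/434 ≈ 182.84, so AQI = 183.
AQIs: Site L=74, Site F=130, Site A=294, Site K=96, Site M=183. Site A (294) − Site F (130) = 164.

164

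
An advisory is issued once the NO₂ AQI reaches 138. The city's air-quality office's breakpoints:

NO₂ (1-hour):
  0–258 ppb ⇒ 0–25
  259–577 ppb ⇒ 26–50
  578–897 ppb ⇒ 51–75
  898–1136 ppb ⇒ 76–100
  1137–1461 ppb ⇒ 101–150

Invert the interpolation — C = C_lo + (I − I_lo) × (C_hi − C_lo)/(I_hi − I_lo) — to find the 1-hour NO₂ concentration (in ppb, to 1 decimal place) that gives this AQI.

AQI 138 lies in the 101–150 band, which corresponds to 1137–1461 ppb.
C = 1137 + (138−101)×(1461−1137)/(150−101) = 1137 + 37×324/49 ≈ 1381.653 ppb → 1381.7 ppb to 1 dp.

1381.7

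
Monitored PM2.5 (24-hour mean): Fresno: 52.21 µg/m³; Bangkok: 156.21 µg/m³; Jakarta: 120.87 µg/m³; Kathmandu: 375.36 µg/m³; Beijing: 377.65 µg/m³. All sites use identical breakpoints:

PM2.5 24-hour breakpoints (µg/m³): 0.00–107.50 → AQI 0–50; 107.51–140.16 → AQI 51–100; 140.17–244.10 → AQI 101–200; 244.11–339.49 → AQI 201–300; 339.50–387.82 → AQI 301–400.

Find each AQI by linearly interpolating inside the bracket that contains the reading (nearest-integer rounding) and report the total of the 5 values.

Fresno: 52.21 ∈ [0.00, 107.50] ↔ index [0, 50].
0 + (52.21−0.00)·(50−0)/(107.50−0.00) = 0 + 52.21·50/107.50 ≈ 24.28, so AQI = 24.
Bangkok: 156.21 ∈ [140.17, 244.10] ↔ index [101, 200].
101 + (156.21−140.17)·(200−101)/(244.10−140.17) = 101 + 16.04·99/103.93 ≈ 116.28, so AQI = 116.
Jakarta 120.87: bracket 107.51–140.16 → index 51–100; slope 49/32.65, offset 13.36.
AQI = 51 + 49/32.65·13.36 ≈ 71.05 ⇒ 71.
Kathmandu: 375.36 ∈ [339.50, 387.82] ↔ index [301, 400].
301 + (375.36−339.50)·(400−301)/(387.82−339.50) = 301 + 35.86·99/48.32 ≈ 374.47, so AQI = 374.
Beijing: 377.65 ∈ [339.50, 387.82] ↔ index [301, 400].
301 + (377.65−339.50)·(400−301)/(387.82−339.50) = 301 + 38.15·99/48.32 ≈ 379.16, so AQI = 379.
AQIs: Fresno=24, Bangkok=116, Jakarta=71, Kathmandu=374, Beijing=379. Sum = 24 + 116 + 71 + 374 + 379 = 964.

964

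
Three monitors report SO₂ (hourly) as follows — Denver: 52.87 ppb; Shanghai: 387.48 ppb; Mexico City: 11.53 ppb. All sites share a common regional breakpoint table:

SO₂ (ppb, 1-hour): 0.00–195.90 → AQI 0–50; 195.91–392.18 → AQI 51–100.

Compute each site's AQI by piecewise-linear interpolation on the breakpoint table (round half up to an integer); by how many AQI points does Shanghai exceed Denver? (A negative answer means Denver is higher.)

Denver: 52.87 lies in 0.00–195.90, so I_lo=0, I_hi=50, C_lo=0.00, C_hi=195.90.
(50−0)/(195.90−0.00) × (52.87−0.00) + 0 = 50/195.90 × 52.87 + 0 ≈ 13.49 → 13.
Shanghai 387.48: bracket 195.91–392.18 → index 51–100; slope 49/196.27, offset 191.57.
AQI = 51 + 49/196.27·191.57 ≈ 98.83 ⇒ 99.
Mexico City: row 0.00–195.90 (AQI 0–50). (50−0)·(11.53−0.00)/(195.90−0.00) + 0 = 50·11.53/195.90 + 0 ≈ 2.94 → 3.
AQIs: Denver=13, Shanghai=99, Mexico City=3. Shanghai (99) − Denver (13) = 86.

86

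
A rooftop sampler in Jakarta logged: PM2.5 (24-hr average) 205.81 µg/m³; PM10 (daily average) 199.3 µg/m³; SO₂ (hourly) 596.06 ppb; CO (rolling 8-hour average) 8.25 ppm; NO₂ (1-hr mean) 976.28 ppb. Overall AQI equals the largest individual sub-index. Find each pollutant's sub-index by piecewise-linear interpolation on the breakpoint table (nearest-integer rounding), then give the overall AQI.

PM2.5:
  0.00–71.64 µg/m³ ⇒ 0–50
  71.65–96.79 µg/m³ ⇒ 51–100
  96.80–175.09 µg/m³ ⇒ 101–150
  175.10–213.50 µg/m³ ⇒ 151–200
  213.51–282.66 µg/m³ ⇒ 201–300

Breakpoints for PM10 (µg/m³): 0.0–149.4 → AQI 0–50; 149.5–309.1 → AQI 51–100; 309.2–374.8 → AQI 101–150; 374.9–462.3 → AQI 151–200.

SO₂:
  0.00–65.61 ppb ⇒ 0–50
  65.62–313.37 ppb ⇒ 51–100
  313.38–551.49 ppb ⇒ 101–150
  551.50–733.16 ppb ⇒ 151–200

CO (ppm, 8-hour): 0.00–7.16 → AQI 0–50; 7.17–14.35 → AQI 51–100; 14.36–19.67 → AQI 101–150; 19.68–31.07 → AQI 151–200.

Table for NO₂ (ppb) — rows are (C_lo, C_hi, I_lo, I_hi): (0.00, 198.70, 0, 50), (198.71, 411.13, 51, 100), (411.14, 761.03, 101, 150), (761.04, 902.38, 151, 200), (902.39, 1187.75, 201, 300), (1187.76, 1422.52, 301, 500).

PM2.5: row 175.10–213.50 (AQI 151–200). (200−151)·(205.81−175.10)/(213.50−175.10) + 151 = 49·30.71/38.40 + 151 ≈ 190.19 → 190.
PM10: 199.3 lies in 149.5–309.1, so I_lo=51, I_hi=100, C_lo=149.5, C_hi=309.1.
(100−51)/(309.1−149.5) × (199.3−149.5) + 51 = 49/159.6 × 49.8 + 51 ≈ 66.29 → 66.
SO₂: 596.06 ∈ [551.50, 733.16] ↔ index [151, 200].
151 + (596.06−551.50)·(200−151)/(733.16−551.50) = 151 + 44.56·49/181.66 ≈ 163.02, so AQI = 163.
CO: 8.25 ∈ [7.17, 14.35] ↔ index [51, 100].
51 + (8.25−7.17)·(100−51)/(14.35−7.17) = 51 + 1.08·49/7.18 ≈ 58.37, so AQI = 58.
NO₂: 976.28 ∈ [902.39, 1187.75] ↔ index [201, 300].
201 + (976.28−902.39)·(300−201)/(1187.75−902.39) = 201 + 73.89·99/285.36 ≈ 226.63, so AQI = 227.
Sub-indices: PM2.5→190, PM10→66, SO₂→163, CO→58, NO₂→227. Overall AQI = max = 227; dominant pollutant is NO₂.
AQI 227: Very Unhealthy.

227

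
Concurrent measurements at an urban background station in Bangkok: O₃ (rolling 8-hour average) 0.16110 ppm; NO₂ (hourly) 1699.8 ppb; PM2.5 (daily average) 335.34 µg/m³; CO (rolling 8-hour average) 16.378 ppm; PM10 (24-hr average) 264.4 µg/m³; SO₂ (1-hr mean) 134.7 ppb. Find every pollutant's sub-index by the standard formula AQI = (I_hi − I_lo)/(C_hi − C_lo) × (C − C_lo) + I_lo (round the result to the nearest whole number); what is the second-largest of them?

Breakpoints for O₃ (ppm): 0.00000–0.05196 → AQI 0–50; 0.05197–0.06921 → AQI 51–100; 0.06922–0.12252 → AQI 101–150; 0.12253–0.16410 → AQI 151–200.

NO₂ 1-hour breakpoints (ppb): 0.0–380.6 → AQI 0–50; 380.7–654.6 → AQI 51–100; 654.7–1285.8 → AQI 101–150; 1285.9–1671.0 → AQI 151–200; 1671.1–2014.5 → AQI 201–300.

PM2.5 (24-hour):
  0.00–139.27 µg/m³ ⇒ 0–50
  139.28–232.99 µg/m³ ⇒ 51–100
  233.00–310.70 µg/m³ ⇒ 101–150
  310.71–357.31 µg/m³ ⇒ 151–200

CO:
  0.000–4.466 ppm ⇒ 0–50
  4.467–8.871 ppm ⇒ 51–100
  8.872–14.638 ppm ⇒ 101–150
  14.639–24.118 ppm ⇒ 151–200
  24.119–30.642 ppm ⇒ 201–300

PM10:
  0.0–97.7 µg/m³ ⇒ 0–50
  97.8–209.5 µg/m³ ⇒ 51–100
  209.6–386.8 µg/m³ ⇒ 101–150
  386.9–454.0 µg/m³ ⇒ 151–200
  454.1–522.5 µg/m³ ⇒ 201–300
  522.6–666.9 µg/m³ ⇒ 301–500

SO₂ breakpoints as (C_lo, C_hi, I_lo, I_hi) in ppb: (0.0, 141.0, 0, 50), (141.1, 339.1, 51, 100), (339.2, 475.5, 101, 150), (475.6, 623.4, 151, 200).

196

O₃: 0.16110 lies in 0.12253–0.16410, so I_lo=151, I_hi=200, C_lo=0.12253, C_hi=0.16410.
(200−151)/(0.16410−0.12253) × (0.16110−0.12253) + 151 = 49/0.04157 × 0.03857 + 151 ≈ 196.46 → 196.
NO₂: 1699.8 ∈ [1671.1, 2014.5] ↔ index [201, 300].
201 + (1699.8−1671.1)·(300−201)/(2014.5−1671.1) = 201 + 28.7·99/343.4 ≈ 209.27, so AQI = 209.
PM2.5 335.34: bracket 310.71–357.31 → index 151–200; slope 49/46.60, offset 24.63.
AQI = 151 + 49/46.60·24.63 ≈ 176.90 ⇒ 177.
CO: 16.378 lies in 14.639–24.118, so I_lo=151, I_hi=200, C_lo=14.639, C_hi=24.118.
(200−151)/(24.118−14.639) × (16.378−14.639) + 151 = 49/9.479 × 1.739 + 151 ≈ 159.99 → 160.
PM10: 264.4 ∈ [209.6, 386.8] ↔ index [101, 150].
101 + (264.4−209.6)·(150−101)/(386.8−209.6) = 101 + 54.8·49/177.2 ≈ 116.15, so AQI = 116.
SO₂: row 0.0–141.0 (AQI 0–50). (50−0)·(134.7−0.0)/(141.0−0.0) + 0 = 50·134.7/141.0 + 0 ≈ 47.77 → 48.
Sub-indices: O₃→196, NO₂→209, PM2.5→177, CO→160, PM10→116, SO₂→48. Ranked high→low: 209, 196, 177, 160, 116, 48. Second-highest sub-index = 196.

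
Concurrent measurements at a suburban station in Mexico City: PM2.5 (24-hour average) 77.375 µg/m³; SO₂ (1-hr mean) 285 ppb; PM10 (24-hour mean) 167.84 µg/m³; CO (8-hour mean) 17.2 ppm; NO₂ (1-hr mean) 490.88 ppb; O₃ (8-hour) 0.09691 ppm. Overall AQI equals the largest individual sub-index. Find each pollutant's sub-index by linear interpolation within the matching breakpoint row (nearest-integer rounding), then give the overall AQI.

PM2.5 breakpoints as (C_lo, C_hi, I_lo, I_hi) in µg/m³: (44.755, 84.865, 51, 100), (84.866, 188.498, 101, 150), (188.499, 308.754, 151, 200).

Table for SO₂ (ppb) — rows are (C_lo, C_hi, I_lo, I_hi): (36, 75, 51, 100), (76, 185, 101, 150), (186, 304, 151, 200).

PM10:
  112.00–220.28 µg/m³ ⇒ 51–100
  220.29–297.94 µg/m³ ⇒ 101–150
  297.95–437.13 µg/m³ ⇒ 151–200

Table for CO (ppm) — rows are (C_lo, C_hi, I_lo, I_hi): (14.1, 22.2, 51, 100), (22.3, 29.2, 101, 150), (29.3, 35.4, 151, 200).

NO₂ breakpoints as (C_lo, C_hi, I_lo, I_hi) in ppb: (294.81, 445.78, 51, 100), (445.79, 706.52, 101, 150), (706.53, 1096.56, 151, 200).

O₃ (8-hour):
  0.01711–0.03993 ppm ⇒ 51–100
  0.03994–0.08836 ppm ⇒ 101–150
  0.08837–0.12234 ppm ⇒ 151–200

192

PM2.5 77.375: bracket 44.755–84.865 → index 51–100; slope 49/40.110, offset 32.620.
AQI = 51 + 49/40.110·32.620 ≈ 90.85 ⇒ 91.
SO₂: row 186–304 (AQI 151–200). (200−151)·(285−186)/(304−186) + 151 = 49·99/118 + 151 ≈ 192.11 → 192.
PM10: 167.84 lies in 112.00–220.28, so I_lo=51, I_hi=100, C_lo=112.00, C_hi=220.28.
(100−51)/(220.28−112.00) × (167.84−112.00) + 51 = 49/108.28 × 55.84 + 51 ≈ 76.27 → 76.
CO: row 14.1–22.2 (AQI 51–100). (100−51)·(17.2−14.1)/(22.2−14.1) + 51 = 49·3.1/8.1 + 51 ≈ 69.75 → 70.
NO₂: 490.88 ∈ [445.79, 706.52] ↔ index [101, 150].
101 + (490.88−445.79)·(150−101)/(706.52−445.79) = 101 + 45.09·49/260.73 ≈ 109.47, so AQI = 109.
O₃: row 0.08837–0.12234 (AQI 151–200). (200−151)·(0.09691−0.08837)/(0.12234−0.08837) + 151 = 49·0.00854/0.03397 + 151 ≈ 163.32 → 163.
Sub-indices: PM2.5→91, SO₂→192, PM10→76, CO→70, NO₂→109, O₃→163. Overall AQI = max = 192; dominant pollutant is SO₂.
AQI 192: Unhealthy.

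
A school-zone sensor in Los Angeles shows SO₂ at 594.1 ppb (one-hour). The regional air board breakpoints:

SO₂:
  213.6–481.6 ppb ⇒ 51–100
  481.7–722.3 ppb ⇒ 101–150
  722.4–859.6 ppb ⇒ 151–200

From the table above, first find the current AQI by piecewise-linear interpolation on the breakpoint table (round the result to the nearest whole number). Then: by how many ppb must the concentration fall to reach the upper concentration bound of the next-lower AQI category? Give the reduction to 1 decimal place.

SO₂: 594.1 ∈ [481.7, 722.3] ↔ index [101, 150].
101 + (594.1−481.7)·(150−101)/(722.3−481.7) = 101 + 112.4·49/240.6 ≈ 123.89, so AQI = 124.
Current AQI 124 is in the Unhealthy for Sensitive Groups range (101–150). The next-lower category tops out at AQI 100, whose upper concentration bound is 481.6 ppb.
Reduction needed = 594.1 − 481.6 = 112.5 ppb.

112.5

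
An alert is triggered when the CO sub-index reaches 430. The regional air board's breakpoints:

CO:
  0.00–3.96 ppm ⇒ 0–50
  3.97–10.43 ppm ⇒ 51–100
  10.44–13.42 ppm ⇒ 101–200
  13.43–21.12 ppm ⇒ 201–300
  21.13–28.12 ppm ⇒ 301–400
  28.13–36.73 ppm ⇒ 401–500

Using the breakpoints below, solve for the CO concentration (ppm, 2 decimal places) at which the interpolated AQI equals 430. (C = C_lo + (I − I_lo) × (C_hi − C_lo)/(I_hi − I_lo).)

AQI 430 lies in the 401–500 band, which corresponds to 28.13–36.73 ppm.
C = 28.13 + (430−401)×(36.73−28.13)/(500−401) = 28.13 + 29×8.60/99 ≈ 30.6492 ppm → 30.65 ppm to 2 dp.

30.65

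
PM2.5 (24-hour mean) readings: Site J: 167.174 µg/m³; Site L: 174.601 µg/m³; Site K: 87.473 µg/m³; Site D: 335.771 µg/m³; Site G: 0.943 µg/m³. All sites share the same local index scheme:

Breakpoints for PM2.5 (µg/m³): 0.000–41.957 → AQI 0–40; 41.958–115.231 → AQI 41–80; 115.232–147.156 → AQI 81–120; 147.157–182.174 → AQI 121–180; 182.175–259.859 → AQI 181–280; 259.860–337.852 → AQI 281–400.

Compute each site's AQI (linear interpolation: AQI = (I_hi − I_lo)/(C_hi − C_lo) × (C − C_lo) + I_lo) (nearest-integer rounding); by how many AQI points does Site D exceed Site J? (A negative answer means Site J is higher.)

242

Site J: 167.174 lies in 147.157–182.174, so I_lo=121, I_hi=180, C_lo=147.157, C_hi=182.174.
(180−121)/(182.174−147.157) × (167.174−147.157) + 121 = 59/35.017 × 20.017 + 121 ≈ 154.73 → 155.
Site L: row 147.157–182.174 (AQI 121–180). (180−121)·(174.601−147.157)/(182.174−147.157) + 121 = 59·27.444/35.017 + 121 ≈ 167.24 → 167.
Site K: row 41.958–115.231 (AQI 41–80). (80−41)·(87.473−41.958)/(115.231−41.958) + 41 = 39·45.515/73.273 + 41 ≈ 65.23 → 65.
Site D 335.771: bracket 259.860–337.852 → index 281–400; slope 119/77.992, offset 75.911.
AQI = 281 + 119/77.992·75.911 ≈ 396.82 ⇒ 397.
Site G: 0.943 lies in 0.000–41.957, so I_lo=0, I_hi=40, C_lo=0.000, C_hi=41.957.
(40−0)/(41.957−0.000) × (0.943−0.000) + 0 = 40/41.957 × 0.943 + 0 ≈ 0.90 → 1.
AQIs: Site J=155, Site L=167, Site K=65, Site D=397, Site G=1. Site D (397) − Site J (155) = 242.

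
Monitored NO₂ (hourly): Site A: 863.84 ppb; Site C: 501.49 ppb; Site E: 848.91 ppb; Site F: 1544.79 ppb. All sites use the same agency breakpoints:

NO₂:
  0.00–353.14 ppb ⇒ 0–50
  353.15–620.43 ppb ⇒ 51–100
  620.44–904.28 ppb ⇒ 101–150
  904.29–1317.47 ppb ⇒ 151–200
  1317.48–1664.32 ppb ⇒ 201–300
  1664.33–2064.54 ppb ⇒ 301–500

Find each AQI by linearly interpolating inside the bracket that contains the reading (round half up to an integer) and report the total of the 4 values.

Site A: 863.84 lies in 620.44–904.28, so I_lo=101, I_hi=150, C_lo=620.44, C_hi=904.28.
(150−101)/(904.28−620.44) × (863.84−620.44) + 101 = 49/283.84 × 243.40 + 101 ≈ 143.02 → 143.
Site C: 501.49 lies in 353.15–620.43, so I_lo=51, I_hi=100, C_lo=353.15, C_hi=620.43.
(100−51)/(620.43−353.15) × (501.49−353.15) + 51 = 49/267.28 × 148.34 + 51 ≈ 78.19 → 78.
Site E: row 620.44–904.28 (AQI 101–150). (150−101)·(848.91−620.44)/(904.28−620.44) + 101 = 49·228.47/283.84 + 101 ≈ 140.44 → 140.
Site F: row 1317.48–1664.32 (AQI 201–300). (300−201)·(1544.79−1317.48)/(1664.32−1317.48) + 201 = 99·227.31/346.84 + 201 ≈ 265.88 → 266.
AQIs: Site A=143, Site C=78, Site E=140, Site F=266. Sum = 143 + 78 + 140 + 266 = 627.

627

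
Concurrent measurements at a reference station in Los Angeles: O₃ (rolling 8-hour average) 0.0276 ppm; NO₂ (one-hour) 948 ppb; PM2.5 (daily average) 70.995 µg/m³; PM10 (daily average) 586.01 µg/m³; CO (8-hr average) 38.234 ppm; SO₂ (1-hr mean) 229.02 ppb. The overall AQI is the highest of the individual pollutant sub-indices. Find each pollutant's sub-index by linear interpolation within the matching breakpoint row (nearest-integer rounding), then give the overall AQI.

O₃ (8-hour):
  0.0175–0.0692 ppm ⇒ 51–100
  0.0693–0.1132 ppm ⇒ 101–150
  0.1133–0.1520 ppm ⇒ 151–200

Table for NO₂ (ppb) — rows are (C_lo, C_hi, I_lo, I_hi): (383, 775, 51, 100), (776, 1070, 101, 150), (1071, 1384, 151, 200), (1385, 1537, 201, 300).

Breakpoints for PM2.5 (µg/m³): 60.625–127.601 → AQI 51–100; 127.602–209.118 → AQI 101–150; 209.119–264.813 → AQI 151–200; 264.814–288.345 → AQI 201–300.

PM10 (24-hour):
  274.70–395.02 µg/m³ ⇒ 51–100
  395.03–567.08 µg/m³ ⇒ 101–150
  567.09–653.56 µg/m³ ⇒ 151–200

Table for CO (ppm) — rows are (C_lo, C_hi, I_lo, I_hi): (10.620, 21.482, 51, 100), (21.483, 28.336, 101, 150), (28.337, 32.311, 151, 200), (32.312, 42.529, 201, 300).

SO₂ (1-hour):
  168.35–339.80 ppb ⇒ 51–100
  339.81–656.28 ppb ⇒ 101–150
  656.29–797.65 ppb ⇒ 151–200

258

O₃ 0.0276: bracket 0.0175–0.0692 → index 51–100; slope 49/0.0517, offset 0.0101.
AQI = 51 + 49/0.0517·0.0101 ≈ 60.57 ⇒ 61.
NO₂: row 776–1070 (AQI 101–150). (150−101)·(948−776)/(1070−776) + 101 = 49·172/294 + 101 ≈ 129.67 → 130.
PM2.5 70.995: bracket 60.625–127.601 → index 51–100; slope 49/66.976, offset 10.370.
AQI = 51 + 49/66.976·10.370 ≈ 58.59 ⇒ 59.
PM10: 586.01 lies in 567.09–653.56, so I_lo=151, I_hi=200, C_lo=567.09, C_hi=653.56.
(200−151)/(653.56−567.09) × (586.01−567.09) + 151 = 49/86.47 × 18.92 + 151 ≈ 161.72 → 162.
CO: 38.234 ∈ [32.312, 42.529] ↔ index [201, 300].
201 + (38.234−32.312)·(300−201)/(42.529−32.312) = 201 + 5.922·99/10.217 ≈ 258.38, so AQI = 258.
SO₂: row 168.35–339.80 (AQI 51–100). (100−51)·(229.02−168.35)/(339.80−168.35) + 51 = 49·60.67/171.45 + 51 ≈ 68.34 → 68.
Sub-indices: O₃→61, NO₂→130, PM2.5→59, PM10→162, CO→258, SO₂→68. Overall AQI = max = 258; dominant pollutant is CO.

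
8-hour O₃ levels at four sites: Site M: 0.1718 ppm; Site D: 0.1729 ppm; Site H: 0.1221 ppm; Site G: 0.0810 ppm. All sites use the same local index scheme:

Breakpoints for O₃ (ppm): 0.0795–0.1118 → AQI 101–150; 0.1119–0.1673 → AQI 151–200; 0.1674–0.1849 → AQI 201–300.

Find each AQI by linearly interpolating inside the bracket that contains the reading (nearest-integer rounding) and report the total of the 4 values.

Site M: row 0.1674–0.1849 (AQI 201–300). (300−201)·(0.1718−0.1674)/(0.1849−0.1674) + 201 = 99·0.0044/0.0175 + 201 ≈ 225.89 → 226.
Site D: 0.1729 ∈ [0.1674, 0.1849] ↔ index [201, 300].
201 + (0.1729−0.1674)·(300−201)/(0.1849−0.1674) = 201 + 0.0055·99/0.0175 ≈ 232.11, so AQI = 232.
Site H 0.1221: bracket 0.1119–0.1673 → index 151–200; slope 49/0.0554, offset 0.0102.
AQI = 151 + 49/0.0554·0.0102 ≈ 160.02 ⇒ 160.
Site G: 0.0810 ∈ [0.0795, 0.1118] ↔ index [101, 150].
101 + (0.0810−0.0795)·(150−101)/(0.1118−0.0795) = 101 + 0.0015·49/0.0323 ≈ 103.28, so AQI = 103.
AQIs: Site M=226, Site D=232, Site H=160, Site G=103. Sum = 226 + 232 + 160 + 103 = 721.

721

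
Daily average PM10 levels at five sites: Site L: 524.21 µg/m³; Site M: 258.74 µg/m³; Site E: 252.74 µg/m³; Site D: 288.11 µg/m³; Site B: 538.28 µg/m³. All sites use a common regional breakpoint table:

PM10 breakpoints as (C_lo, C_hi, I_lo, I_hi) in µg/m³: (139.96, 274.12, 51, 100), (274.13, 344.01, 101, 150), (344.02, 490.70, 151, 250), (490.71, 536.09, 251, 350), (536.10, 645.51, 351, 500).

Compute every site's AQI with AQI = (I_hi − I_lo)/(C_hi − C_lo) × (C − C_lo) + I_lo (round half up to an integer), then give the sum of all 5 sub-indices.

Site L: 524.21 ∈ [490.71, 536.09] ↔ index [251, 350].
251 + (524.21−490.71)·(350−251)/(536.09−490.71) = 251 + 33.50·99/45.38 ≈ 324.08, so AQI = 324.
Site M: row 139.96–274.12 (AQI 51–100). (100−51)·(258.74−139.96)/(274.12−139.96) + 51 = 49·118.78/134.16 + 51 ≈ 94.38 → 94.
Site E: 252.74 lies in 139.96–274.12, so I_lo=51, I_hi=100, C_lo=139.96, C_hi=274.12.
(100−51)/(274.12−139.96) × (252.74−139.96) + 51 = 49/134.16 × 112.78 + 51 ≈ 92.19 → 92.
Site D: 288.11 lies in 274.13–344.01, so I_lo=101, I_hi=150, C_lo=274.13, C_hi=344.01.
(150−101)/(344.01−274.13) × (288.11−274.13) + 101 = 49/69.88 × 13.98 + 101 ≈ 110.80 → 111.
Site B: 538.28 lies in 536.10–645.51, so I_lo=351, I_hi=500, C_lo=536.10, C_hi=645.51.
(500−351)/(645.51−536.10) × (538.28−536.10) + 351 = 149/109.41 × 2.18 + 351 ≈ 353.97 → 354.
AQIs: Site L=324, Site M=94, Site E=92, Site D=111, Site B=354. Sum = 324 + 94 + 92 + 111 + 354 = 975.

975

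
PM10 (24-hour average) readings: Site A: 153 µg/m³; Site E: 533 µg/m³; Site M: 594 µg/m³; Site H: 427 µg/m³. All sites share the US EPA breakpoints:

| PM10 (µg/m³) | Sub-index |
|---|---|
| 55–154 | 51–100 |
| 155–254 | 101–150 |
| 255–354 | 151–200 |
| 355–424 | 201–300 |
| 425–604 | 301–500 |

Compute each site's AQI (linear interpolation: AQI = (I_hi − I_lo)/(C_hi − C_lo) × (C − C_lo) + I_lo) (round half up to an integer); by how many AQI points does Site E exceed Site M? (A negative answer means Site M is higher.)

Site A: 153 lies in 55–154, so I_lo=51, I_hi=100, C_lo=55, C_hi=154.
(100−51)/(154−55) × (153−55) + 51 = 49/99 × 98 + 51 ≈ 99.51 → 100.
Site E: row 425–604 (AQI 301–500). (500−301)·(533−425)/(604−425) + 301 = 199·108/179 + 301 ≈ 421.07 → 421.
Site M 594: bracket 425–604 → index 301–500; slope 199/179, offset 169.
AQI = 301 + 199/179·169 ≈ 488.88 ⇒ 489.
Site H: 427 ∈ [425, 604] ↔ index [301, 500].
301 + (427−425)·(500−301)/(604−425) = 301 + 2·199/179 ≈ 303.22, so AQI = 303.
AQIs: Site A=100, Site E=421, Site M=489, Site H=303. Site E (421) − Site M (489) = -68.

-68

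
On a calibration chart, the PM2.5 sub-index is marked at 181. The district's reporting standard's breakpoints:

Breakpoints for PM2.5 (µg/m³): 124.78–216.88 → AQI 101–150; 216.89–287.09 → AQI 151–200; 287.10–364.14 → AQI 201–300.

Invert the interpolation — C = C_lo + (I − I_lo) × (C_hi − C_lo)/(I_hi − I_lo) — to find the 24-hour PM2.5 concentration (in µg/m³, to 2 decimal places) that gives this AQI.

AQI 181 lies in the 151–200 band, which corresponds to 216.89–287.09 µg/m³.
C = 216.89 + (181−151)×(287.09−216.89)/(200−151) = 216.89 + 30×70.20/49 ≈ 259.8696 µg/m³ → 259.87 µg/m³ to 2 dp.

259.87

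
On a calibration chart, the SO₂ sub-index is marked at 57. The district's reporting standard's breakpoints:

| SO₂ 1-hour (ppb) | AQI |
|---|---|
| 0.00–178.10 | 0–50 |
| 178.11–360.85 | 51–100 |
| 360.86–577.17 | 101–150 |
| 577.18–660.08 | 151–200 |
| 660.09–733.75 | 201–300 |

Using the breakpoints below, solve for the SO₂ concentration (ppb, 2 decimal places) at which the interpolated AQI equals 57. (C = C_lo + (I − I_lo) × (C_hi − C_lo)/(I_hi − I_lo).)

200.49

AQI 57 lies in the 51–100 band, which corresponds to 178.11–360.85 ppb.
C = 178.11 + (57−51)×(360.85−178.11)/(100−51) = 178.11 + 6×182.74/49 ≈ 200.4863 ppb → 200.49 ppb to 2 dp.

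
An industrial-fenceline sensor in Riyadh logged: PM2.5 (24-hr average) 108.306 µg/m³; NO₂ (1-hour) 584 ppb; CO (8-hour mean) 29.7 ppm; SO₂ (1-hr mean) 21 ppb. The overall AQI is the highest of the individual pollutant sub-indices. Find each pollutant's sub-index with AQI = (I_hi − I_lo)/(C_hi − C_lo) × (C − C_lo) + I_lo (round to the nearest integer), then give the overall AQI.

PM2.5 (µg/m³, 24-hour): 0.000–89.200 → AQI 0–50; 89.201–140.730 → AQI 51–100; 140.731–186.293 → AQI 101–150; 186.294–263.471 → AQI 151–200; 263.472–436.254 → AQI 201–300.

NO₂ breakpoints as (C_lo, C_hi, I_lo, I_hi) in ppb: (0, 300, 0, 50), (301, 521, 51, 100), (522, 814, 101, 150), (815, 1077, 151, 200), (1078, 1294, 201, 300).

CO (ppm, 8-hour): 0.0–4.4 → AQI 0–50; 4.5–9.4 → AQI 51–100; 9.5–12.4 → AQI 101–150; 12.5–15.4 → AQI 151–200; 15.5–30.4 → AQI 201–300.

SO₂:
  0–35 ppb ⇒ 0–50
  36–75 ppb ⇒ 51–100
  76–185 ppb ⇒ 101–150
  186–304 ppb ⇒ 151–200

295

PM2.5: row 89.201–140.730 (AQI 51–100). (100−51)·(108.306−89.201)/(140.730−89.201) + 51 = 49·19.105/51.529 + 51 ≈ 69.17 → 69.
NO₂ 584: bracket 522–814 → index 101–150; slope 49/292, offset 62.
AQI = 101 + 49/292·62 ≈ 111.40 ⇒ 111.
CO 29.7: bracket 15.5–30.4 → index 201–300; slope 99/14.9, offset 14.2.
AQI = 201 + 99/14.9·14.2 ≈ 295.35 ⇒ 295.
SO₂: row 0–35 (AQI 0–50). (50−0)·(21−0)/(35−0) + 0 = 50·21/35 + 0 ≈ 30.00 → 30.
Sub-indices: PM2.5→69, NO₂→111, CO→295, SO₂→30. Overall AQI = max = 295; dominant pollutant is CO.
AQI 295: Very Unhealthy.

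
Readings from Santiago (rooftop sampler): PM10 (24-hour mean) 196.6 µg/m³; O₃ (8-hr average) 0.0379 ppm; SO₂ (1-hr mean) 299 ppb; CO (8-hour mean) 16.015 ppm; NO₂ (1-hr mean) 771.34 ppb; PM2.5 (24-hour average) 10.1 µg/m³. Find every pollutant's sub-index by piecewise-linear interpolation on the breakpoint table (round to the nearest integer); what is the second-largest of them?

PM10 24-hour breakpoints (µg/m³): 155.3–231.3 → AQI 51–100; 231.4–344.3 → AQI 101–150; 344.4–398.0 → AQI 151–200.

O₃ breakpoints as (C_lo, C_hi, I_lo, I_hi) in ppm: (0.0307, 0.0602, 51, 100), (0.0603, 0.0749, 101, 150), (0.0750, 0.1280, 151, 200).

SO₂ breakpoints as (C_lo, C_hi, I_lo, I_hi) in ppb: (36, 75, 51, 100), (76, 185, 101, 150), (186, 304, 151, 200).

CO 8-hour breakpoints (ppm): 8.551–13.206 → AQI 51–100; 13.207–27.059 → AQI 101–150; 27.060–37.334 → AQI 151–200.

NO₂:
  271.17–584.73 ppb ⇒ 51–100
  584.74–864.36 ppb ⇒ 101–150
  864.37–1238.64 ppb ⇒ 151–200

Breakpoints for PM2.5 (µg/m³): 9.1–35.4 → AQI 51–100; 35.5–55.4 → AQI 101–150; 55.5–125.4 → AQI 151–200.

134

PM10: 196.6 lies in 155.3–231.3, so I_lo=51, I_hi=100, C_lo=155.3, C_hi=231.3.
(100−51)/(231.3−155.3) × (196.6−155.3) + 51 = 49/76.0 × 41.3 + 51 ≈ 77.63 → 78.
O₃: row 0.0307–0.0602 (AQI 51–100). (100−51)·(0.0379−0.0307)/(0.0602−0.0307) + 51 = 49·0.0072/0.0295 + 51 ≈ 62.96 → 63.
SO₂: row 186–304 (AQI 151–200). (200−151)·(299−186)/(304−186) + 151 = 49·113/118 + 151 ≈ 197.92 → 198.
CO: 16.015 ∈ [13.207, 27.059] ↔ index [101, 150].
101 + (16.015−13.207)·(150−101)/(27.059−13.207) = 101 + 2.808·49/13.852 ≈ 110.93, so AQI = 111.
NO₂ 771.34: bracket 584.74–864.36 → index 101–150; slope 49/279.62, offset 186.60.
AQI = 101 + 49/279.62·186.60 ≈ 133.70 ⇒ 134.
PM2.5 10.1: bracket 9.1–35.4 → index 51–100; slope 49/26.3, offset 1.0.
AQI = 51 + 49/26.3·1.0 ≈ 52.86 ⇒ 53.
Sub-indices: PM10→78, O₃→63, SO₂→198, CO→111, NO₂→134, PM2.5→53. Ranked high→low: 198, 134, 111, 78, 63, 53. Second-highest sub-index = 134.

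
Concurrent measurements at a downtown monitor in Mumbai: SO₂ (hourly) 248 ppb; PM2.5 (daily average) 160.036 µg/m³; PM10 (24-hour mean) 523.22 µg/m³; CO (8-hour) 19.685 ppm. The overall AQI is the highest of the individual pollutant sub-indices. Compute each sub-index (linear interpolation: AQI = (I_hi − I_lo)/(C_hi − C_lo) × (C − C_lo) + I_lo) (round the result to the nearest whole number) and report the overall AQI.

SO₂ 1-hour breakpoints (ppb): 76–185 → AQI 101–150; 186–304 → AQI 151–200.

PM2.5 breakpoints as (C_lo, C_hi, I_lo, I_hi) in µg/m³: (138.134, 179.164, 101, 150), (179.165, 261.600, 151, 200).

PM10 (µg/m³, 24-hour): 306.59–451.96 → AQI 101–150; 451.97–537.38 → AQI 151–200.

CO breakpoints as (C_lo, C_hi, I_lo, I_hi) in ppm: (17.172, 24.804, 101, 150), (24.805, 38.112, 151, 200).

SO₂: 248 ∈ [186, 304] ↔ index [151, 200].
151 + (248−186)·(200−151)/(304−186) = 151 + 62·49/118 ≈ 176.75, so AQI = 177.
PM2.5: row 138.134–179.164 (AQI 101–150). (150−101)·(160.036−138.134)/(179.164−138.134) + 101 = 49·21.902/41.030 + 101 ≈ 127.16 → 127.
PM10: 523.22 ∈ [451.97, 537.38] ↔ index [151, 200].
151 + (523.22−451.97)·(200−151)/(537.38−451.97) = 151 + 71.25·49/85.41 ≈ 191.88, so AQI = 192.
CO: row 17.172–24.804 (AQI 101–150). (150−101)·(19.685−17.172)/(24.804−17.172) + 101 = 49·2.513/7.632 + 101 ≈ 117.13 → 117.
Sub-indices: SO₂→177, PM2.5→127, PM10→192, CO→117. Overall AQI = max = 192; dominant pollutant is PM10.

192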